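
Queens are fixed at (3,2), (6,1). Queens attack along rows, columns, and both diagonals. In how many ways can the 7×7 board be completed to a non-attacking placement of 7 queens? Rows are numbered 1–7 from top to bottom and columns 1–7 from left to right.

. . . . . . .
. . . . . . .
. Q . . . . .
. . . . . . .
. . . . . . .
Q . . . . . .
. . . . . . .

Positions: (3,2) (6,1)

3

Branch on row 1: col 3 → 1; col 5 → 2; col 7 → 0.
Sum: 1 + 2 + 0 = 3.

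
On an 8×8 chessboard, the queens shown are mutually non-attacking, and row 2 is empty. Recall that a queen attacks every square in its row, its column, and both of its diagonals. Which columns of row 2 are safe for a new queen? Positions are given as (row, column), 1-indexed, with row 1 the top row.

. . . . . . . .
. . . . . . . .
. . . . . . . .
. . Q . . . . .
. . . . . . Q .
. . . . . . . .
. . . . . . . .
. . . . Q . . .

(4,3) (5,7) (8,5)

columns 2, 6, 8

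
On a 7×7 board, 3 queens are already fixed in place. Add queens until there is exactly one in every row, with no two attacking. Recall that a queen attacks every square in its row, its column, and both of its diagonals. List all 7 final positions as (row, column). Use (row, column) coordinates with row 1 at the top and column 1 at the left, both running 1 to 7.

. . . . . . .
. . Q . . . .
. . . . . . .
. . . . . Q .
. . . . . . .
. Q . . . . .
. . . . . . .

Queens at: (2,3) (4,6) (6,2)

Row 1: attacked by (2,3)→{2,3,4}; (4,6)→{3,6}; (6,2)→{2,7}. Safe: 1, 5. Place at column 5.
Row 3: attacked by (1,5)→{3,5,7}; (2,3)→{2,3,4}; (4,6)→{5,6,7}; (6,2)→{2,5}. Safe: 1. Place at column 1.
Row 5: attacked by (1,5)→{1,5}; (2,3)→{3,6}; (3,1)→{1,3}; (4,6)→{5,6,7}; (6,2)→{1,2,3}. Safe: 4. Place at column 4.
Row 7: attacked by (1,5)→{5}; (2,3)→{3}; (3,1)→{1,5}; (4,6)→{3,6}; (5,4)→{2,4,6}; (6,2)→{1,2,3}. Safe: 7. Place at column 7.
Columns [5, 3, 1, 6, 4, 2, 7], r−c [-4, -1, 2, -2, 1, 4, 0], r+c [6, 5, 4, 10, 9, 8, 14] are all distinct, so no two queens attack.

(1,5) (2,3) (3,1) (4,6) (5,4) (6,2) (7,7)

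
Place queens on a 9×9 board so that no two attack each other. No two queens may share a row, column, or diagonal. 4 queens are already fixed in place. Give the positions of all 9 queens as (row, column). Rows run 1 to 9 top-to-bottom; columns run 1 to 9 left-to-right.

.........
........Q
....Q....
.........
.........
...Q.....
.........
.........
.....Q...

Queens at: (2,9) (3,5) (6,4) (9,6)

Row 1: attacked by (2,9)→{8,9}; (3,5)→{3,5,7}; (6,4)→{4,9}; (9,6)→{6}. Safe: 1, 2. Place at column 2.
Row 4: attacked by (1,2)→{2,5}; (2,9)→{7,9}; (3,5)→{4,5,6}; (6,4)→{2,4,6}; (9,6)→{1,6}. Safe: 3, 8. Place at column 3.
Row 5: attacked by (1,2)→{2,6}; (2,9)→{6,9}; (3,5)→{3,5,7}; (4,3)→{2,3,4}; (6,4)→{3,4,5}; (9,6)→{2,6}. Safe: 1, 8. Place at column 8.
Row 7: attacked by (1,2)→{2,8}; (2,9)→{4,9}; (3,5)→{1,5,9}; (4,3)→{3,6}; (5,8)→{6,8}; (6,4)→{3,4,5}; (9,6)→{4,6,8}. Safe: 7. Place at column 7.
Row 8: attacked by (1,2)→{2,9}; (2,9)→{3,9}; (3,5)→{5}; (4,3)→{3,7}; (5,8)→{5,8}; (6,4)→{2,4,6}; (7,7)→{6,7,8}; (9,6)→{5,6,7}. Safe: 1. Place at column 1.
Columns [2, 9, 5, 3, 8, 4, 7, 1, 6], r−c [-1, -7, -2, 1, -3, 2, 0, 7, 3], r+c [3, 11, 8, 7, 13, 10, 14, 9, 15] are all distinct, so no two queens attack.

(1,2) (2,9) (3,5) (4,3) (5,8) (6,4) (7,7) (8,1) (9,6)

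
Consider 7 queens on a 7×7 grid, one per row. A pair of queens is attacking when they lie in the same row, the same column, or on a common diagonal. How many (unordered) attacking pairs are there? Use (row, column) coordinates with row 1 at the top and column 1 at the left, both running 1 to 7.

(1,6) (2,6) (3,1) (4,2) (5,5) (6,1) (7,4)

4

Same column: (1,6)–(2,6) (column 6); (3,1)–(6,1) (column 1).
Same diagonal: (1,6)–(6,1) (|1−6| = |6−1| = 5); (3,1)–(4,2) (|3−4| = |1−2| = 1).
Total attacking pairs: 4.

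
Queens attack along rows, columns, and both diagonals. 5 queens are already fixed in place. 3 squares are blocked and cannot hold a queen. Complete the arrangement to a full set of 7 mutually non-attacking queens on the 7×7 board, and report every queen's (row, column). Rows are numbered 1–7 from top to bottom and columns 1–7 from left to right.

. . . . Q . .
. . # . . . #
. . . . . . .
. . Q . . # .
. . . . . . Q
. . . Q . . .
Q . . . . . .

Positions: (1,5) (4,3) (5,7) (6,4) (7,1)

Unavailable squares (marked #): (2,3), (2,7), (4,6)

(1,5) (2,2) (3,6) (4,3) (5,7) (6,4) (7,1)

Row 2: attacked by (1,5)→{4,5,6}; (4,3)→{1,3,5}; (5,7)→{4,7}; (6,4)→{4}; (7,1)→{1,6}. Blocked: 3,7. Safe: 2. Place at column 2.
Row 3: attacked by (1,5)→{3,5,7}; (2,2)→{1,2,3}; (4,3)→{2,3,4}; (5,7)→{5,7}; (6,4)→{1,4,7}; (7,1)→{1,5}. Safe: 6. Place at column 6.
Columns [5, 2, 6, 3, 7, 4, 1], r−c [-4, 0, -3, 1, -2, 2, 6], r+c [6, 4, 9, 7, 12, 10, 8] are all distinct, so no two queens attack.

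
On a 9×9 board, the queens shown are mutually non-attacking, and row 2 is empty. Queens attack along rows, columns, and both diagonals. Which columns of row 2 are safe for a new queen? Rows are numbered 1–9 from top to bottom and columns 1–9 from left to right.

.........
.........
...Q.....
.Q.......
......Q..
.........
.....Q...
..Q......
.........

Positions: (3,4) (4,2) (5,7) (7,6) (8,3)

columns 8

(3,4) attacks row 2 at column 4 and diagonals 3, 5.
(4,2) attacks row 2 at column 2 and diagonals 4.
(5,7) attacks row 2 at column 7 and diagonals 4.
(7,6) attacks row 2 at column 6 and diagonals 1.
(8,3) attacks row 2 at column 3 and diagonals 9.
Attacked columns: {1, 2, 3, 4, 5, 6, 7, 9}. Safe: {8}.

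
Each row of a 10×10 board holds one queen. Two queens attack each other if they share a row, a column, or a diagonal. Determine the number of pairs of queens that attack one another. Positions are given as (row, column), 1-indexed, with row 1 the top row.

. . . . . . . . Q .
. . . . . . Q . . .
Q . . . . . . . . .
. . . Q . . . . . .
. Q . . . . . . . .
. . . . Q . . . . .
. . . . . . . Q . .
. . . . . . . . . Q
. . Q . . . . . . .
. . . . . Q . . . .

All columns are distinct and no two queens satisfy |Δrow| = |Δcol|, so no pair attacks.

0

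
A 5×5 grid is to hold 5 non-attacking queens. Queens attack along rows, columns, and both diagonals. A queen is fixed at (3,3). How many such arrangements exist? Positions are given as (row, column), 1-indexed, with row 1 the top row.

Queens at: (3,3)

2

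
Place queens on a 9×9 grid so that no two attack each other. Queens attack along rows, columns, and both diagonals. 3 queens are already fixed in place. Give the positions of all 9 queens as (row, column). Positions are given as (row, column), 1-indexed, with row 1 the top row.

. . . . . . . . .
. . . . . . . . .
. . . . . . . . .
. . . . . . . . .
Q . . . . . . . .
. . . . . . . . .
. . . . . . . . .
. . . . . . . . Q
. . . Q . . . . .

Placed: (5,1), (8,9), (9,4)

(1,7) (2,2) (3,8) (4,6) (5,1) (6,3) (7,5) (8,9) (9,4)

Row 1: attacked by (5,1)→{1,5}; (8,9)→{2,9}; (9,4)→{4}. Safe: 3, 6, 7, 8. Place at column 7.
Row 2: attacked by (1,7)→{6,7,8}; (5,1)→{1,4}; (8,9)→{3,9}; (9,4)→{4}. Safe: 2, 5. Place at column 2.
Row 3: attacked by (1,7)→{5,7,9}; (2,2)→{1,2,3}; (5,1)→{1,3}; (8,9)→{4,9}; (9,4)→{4}. Safe: 6, 8. Place at column 8.
Row 4: attacked by (1,7)→{4,7}; (2,2)→{2,4}; (3,8)→{7,8,9}; (5,1)→{1,2}; (8,9)→{5,9}; (9,4)→{4,9}. Safe: 3, 6. Place at column 6.
Row 6: attacked by (1,7)→{2,7}; (2,2)→{2,6}; (3,8)→{5,8}; (4,6)→{4,6,8}; (5,1)→{1,2}; (8,9)→{7,9}; (9,4)→{1,4,7}. Safe: 3. Place at column 3.
Row 7: attacked by (1,7)→{1,7}; (2,2)→{2,7}; (3,8)→{4,8}; (4,6)→{3,6,9}; (5,1)→{1,3}; (6,3)→{2,3,4}; (8,9)→{8,9}; (9,4)→{2,4,6}. Safe: 5. Place at column 5.
Columns [7, 2, 8, 6, 1, 3, 5, 9, 4], r−c [-6, 0, -5, -2, 4, 3, 2, -1, 5], r+c [8, 4, 11, 10, 6, 9, 12, 17, 13] are all distinct, so no two queens attack.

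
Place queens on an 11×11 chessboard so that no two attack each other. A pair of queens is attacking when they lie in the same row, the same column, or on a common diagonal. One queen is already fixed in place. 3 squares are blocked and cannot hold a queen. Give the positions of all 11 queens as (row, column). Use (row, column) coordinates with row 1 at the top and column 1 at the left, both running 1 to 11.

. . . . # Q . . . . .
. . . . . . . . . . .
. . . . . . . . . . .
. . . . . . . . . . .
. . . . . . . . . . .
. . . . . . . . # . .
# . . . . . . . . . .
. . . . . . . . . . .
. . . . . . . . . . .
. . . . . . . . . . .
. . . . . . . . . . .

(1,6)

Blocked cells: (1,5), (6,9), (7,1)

Row 2: attacked by (1,6)→{5,6,7}. Safe: 1, 2, 3, 4, 8, 9, 10, 11. Place at column 11.
Row 3: attacked by (1,6)→{4,6,8}; (2,11)→{10,11}. Safe: 1, 2, 3, 5, 7, 9. Place at column 9.
Row 4: attacked by (1,6)→{3,6,9}; (2,11)→{9,11}; (3,9)→{8,9,10}. Safe: 1, 2, 4, 5, 7. Place at column 4.
Row 5: attacked by (1,6)→{2,6,10}; (2,11)→{8,11}; (3,9)→{7,9,11}; (4,4)→{3,4,5}. Safe: 1. Place at column 1.
Row 6: attacked by (1,6)→{1,6,11}; (2,11)→{7,11}; (3,9)→{6,9}; (4,4)→{2,4,6}; (5,1)→{1,2}. Blocked: 9. Safe: 3, 5, 8, 10. Place at column 3.
Row 7: attacked by (1,6)→{6}; (2,11)→{6,11}; (3,9)→{5,9}; (4,4)→{1,4,7}; (5,1)→{1,3}; (6,3)→{2,3,4}. Blocked: 1. Safe: 8, 10. Place at column 10.
Row 8: attacked by (1,6)→{6}; (2,11)→{5,11}; (3,9)→{4,9}; (4,4)→{4,8}; (5,1)→{1,4}; (6,3)→{1,3,5}; (7,10)→{9,10,11}. Safe: 2, 7. Place at column 7.
Row 9: attacked by (1,6)→{6}; (2,11)→{4,11}; (3,9)→{3,9}; (4,4)→{4,9}; (5,1)→{1,5}; (6,3)→{3,6}; (7,10)→{8,10}; (8,7)→{6,7,8}. Safe: 2. Place at column 2.
Row 10: attacked by (1,6)→{6}; (2,11)→{3,11}; (3,9)→{2,9}; (4,4)→{4,10}; (5,1)→{1,6}; (6,3)→{3,7}; (7,10)→{7,10}; (8,7)→{5,7,9}; (9,2)→{1,2,3}. Safe: 8. Place at column 8.
Row 11: attacked by (1,6)→{6}; (2,11)→{2,11}; (3,9)→{1,9}; (4,4)→{4,11}; (5,1)→{1,7}; (6,3)→{3,8}; (7,10)→{6,10}; (8,7)→{4,7,10}; (9,2)→{2,4}; (10,8)→{7,8,9}. Safe: 5. Place at column 5.
Columns [6, 11, 9, 4, 1, 3, 10, 7, 2, 8, 5], r−c [-5, -9, -6, 0, 4, 3, -3, 1, 7, 2, 6], r+c [7, 13, 12, 8, 6, 9, 17, 15, 11, 18, 16] are all distinct, so no two queens attack.

(1,6) (2,11) (3,9) (4,4) (5,1) (6,3) (7,10) (8,7) (9,2) (10,8) (11,5)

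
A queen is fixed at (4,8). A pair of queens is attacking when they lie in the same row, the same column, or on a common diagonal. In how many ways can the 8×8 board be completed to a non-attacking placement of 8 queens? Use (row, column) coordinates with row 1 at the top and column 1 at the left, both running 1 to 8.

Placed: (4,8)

18

Branch on row 1: col 1 → 1; col 2 → 2; col 3 → 4; col 4 → 5; col 6 → 4; col 7 → 2.
Sum: 1 + 2 + 4 + 5 + 4 + 2 = 18.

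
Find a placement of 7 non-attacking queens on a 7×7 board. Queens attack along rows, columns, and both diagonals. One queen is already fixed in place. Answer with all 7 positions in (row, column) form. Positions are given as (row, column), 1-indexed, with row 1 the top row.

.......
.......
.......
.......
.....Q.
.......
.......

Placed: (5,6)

(1,4) (2,7) (3,5) (4,2) (5,6) (6,1) (7,3)

Row 1: attacked by (5,6)→{2,6}. Safe: 1, 3, 4, 5, 7. Place at column 4.
Row 2: attacked by (1,4)→{3,4,5}; (5,6)→{3,6}. Safe: 1, 2, 7. Place at column 7.
Row 3: attacked by (1,4)→{2,4,6}; (2,7)→{6,7}; (5,6)→{4,6}. Safe: 1, 3, 5. Place at column 5.
Row 4: attacked by (1,4)→{1,4,7}; (2,7)→{5,7}; (3,5)→{4,5,6}; (5,6)→{5,6,7}. Safe: 2, 3. Place at column 2.
Row 6: attacked by (1,4)→{4}; (2,7)→{3,7}; (3,5)→{2,5}; (4,2)→{2,4}; (5,6)→{5,6,7}. Safe: 1. Place at column 1.
Row 7: attacked by (1,4)→{4}; (2,7)→{2,7}; (3,5)→{1,5}; (4,2)→{2,5}; (5,6)→{4,6}; (6,1)→{1,2}. Safe: 3. Place at column 3.
Columns [4, 7, 5, 2, 6, 1, 3], r−c [-3, -5, -2, 2, -1, 5, 4], r+c [5, 9, 8, 6, 11, 7, 10] are all distinct, so no two queens attack.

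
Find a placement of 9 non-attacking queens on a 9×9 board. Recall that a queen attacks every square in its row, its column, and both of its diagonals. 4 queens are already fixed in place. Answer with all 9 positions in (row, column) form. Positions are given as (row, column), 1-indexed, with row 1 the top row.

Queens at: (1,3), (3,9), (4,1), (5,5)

Row 2: attacked by (1,3)→{2,3,4}; (3,9)→{8,9}; (4,1)→{1,3}; (5,5)→{2,5,8}. Safe: 6, 7. Place at column 7.
Row 6: attacked by (1,3)→{3,8}; (2,7)→{3,7}; (3,9)→{6,9}; (4,1)→{1,3}; (5,5)→{4,5,6}. Safe: 2. Place at column 2.
Row 7: attacked by (1,3)→{3,9}; (2,7)→{2,7}; (3,9)→{5,9}; (4,1)→{1,4}; (5,5)→{3,5,7}; (6,2)→{1,2,3}. Safe: 6, 8. Place at column 8.
Row 8: attacked by (1,3)→{3}; (2,7)→{1,7}; (3,9)→{4,9}; (4,1)→{1,5}; (5,5)→{2,5,8}; (6,2)→{2,4}; (7,8)→{7,8,9}. Safe: 6. Place at column 6.
Row 9: attacked by (1,3)→{3}; (2,7)→{7}; (3,9)→{3,9}; (4,1)→{1,6}; (5,5)→{1,5,9}; (6,2)→{2,5}; (7,8)→{6,8}; (8,6)→{5,6,7}. Safe: 4. Place at column 4.
Columns [3, 7, 9, 1, 5, 2, 8, 6, 4], r−c [-2, -5, -6, 3, 0, 4, -1, 2, 5], r+c [4, 9, 12, 5, 10, 8, 15, 14, 13] are all distinct, so no two queens attack.

(1,3) (2,7) (3,9) (4,1) (5,5) (6,2) (7,8) (8,6) (9,4)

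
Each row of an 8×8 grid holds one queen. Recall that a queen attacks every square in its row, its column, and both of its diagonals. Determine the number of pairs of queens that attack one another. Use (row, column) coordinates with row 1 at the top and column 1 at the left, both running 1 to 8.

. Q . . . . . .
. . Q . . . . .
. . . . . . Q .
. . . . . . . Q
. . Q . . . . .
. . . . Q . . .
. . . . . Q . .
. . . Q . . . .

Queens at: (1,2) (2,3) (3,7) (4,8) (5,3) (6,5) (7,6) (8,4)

5

Same column: (2,3)–(5,3) (column 3).
Same diagonal: (1,2)–(2,3) (|1−2| = |2−3| = 1); (3,7)–(4,8) (|3−4| = |7−8| = 1); (4,8)–(8,4) (|4−8| = |8−4| = 4); (6,5)–(7,6) (|6−7| = |5−6| = 1).
Total attacking pairs: 5.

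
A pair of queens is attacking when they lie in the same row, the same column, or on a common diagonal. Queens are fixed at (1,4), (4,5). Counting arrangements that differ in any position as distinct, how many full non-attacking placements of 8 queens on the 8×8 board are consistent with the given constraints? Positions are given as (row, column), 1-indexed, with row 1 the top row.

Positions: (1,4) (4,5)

4

Branch on row 2: col 1 → 0; col 2 → 2; col 6 → 1; col 8 → 1.
Sum: 0 + 2 + 1 + 1 = 4.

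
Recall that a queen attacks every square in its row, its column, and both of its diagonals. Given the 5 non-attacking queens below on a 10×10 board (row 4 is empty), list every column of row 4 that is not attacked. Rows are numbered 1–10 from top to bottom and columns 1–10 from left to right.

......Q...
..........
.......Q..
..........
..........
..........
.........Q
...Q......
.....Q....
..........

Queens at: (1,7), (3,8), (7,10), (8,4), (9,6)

columns 2, 3, 5

(1,7) attacks row 4 at column 7 and diagonals 4, 10.
(3,8) attacks row 4 at column 8 and diagonals 7, 9.
(7,10) attacks row 4 at column 10 and diagonals 7.
(8,4) attacks row 4 at column 4 and diagonals 8.
(9,6) attacks row 4 at column 6 and diagonals 1.
Attacked columns: {1, 4, 6, 7, 8, 9, 10}. Safe: {2, 3, 5}.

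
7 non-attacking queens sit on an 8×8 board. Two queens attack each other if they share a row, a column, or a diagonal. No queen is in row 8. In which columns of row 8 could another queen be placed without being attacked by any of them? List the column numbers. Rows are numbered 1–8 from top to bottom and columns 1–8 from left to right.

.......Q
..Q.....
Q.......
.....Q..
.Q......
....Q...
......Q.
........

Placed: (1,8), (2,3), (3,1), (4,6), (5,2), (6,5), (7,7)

columns 4

(1,8) attacks row 8 at column 8 and diagonals 1.
(2,3) attacks row 8 at column 3.
(3,1) attacks row 8 at column 1 and diagonals 6.
(4,6) attacks row 8 at column 6 and diagonals 2.
(5,2) attacks row 8 at column 2 and diagonals 5.
(6,5) attacks row 8 at column 5 and diagonals 3, 7.
(7,7) attacks row 8 at column 7 and diagonals 6, 8.
Attacked columns: {1, 2, 3, 5, 6, 7, 8}. Safe: {4}.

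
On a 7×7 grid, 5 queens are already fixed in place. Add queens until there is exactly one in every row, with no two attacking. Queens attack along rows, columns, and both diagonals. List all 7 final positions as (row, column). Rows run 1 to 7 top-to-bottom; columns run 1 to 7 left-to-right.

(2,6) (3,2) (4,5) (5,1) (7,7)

(1,3) (2,6) (3,2) (4,5) (5,1) (6,4) (7,7)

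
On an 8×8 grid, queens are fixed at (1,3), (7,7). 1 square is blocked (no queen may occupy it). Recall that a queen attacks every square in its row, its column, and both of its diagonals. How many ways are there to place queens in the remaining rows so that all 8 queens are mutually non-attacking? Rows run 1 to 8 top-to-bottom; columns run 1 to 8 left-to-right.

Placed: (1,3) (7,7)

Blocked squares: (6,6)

Branch on row 2: col 1 → 0; col 5 → 1; col 6 → 4; col 8 → 0.
Sum: 0 + 1 + 4 + 0 = 5.

5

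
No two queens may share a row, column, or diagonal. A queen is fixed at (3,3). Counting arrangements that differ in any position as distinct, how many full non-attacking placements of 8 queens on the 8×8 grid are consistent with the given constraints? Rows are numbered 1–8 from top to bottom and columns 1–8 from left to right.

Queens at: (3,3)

Branch on row 1: col 2 → 1; col 4 → 1; col 6 → 0; col 7 → 2; col 8 → 0.
Sum: 1 + 1 + 0 + 2 + 0 = 4.

4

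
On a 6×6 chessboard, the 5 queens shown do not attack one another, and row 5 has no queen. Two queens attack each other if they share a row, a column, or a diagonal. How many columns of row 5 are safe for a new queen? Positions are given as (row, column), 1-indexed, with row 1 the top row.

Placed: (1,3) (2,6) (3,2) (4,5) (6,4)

1

(1,3) attacks row 5 at column 3.
(2,6) attacks row 5 at column 6 and diagonals 3.
(3,2) attacks row 5 at column 2 and diagonals 4.
(4,5) attacks row 5 at column 5 and diagonals 4, 6.
(6,4) attacks row 5 at column 4 and diagonals 3, 5.
Attacked columns: {2, 3, 4, 5, 6}. Safe: {1}.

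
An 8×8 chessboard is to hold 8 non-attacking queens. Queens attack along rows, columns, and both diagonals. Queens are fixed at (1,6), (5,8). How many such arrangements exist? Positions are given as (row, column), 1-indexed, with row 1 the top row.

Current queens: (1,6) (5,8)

4

Branch on row 2: col 1 → 1; col 2 → 0; col 3 → 1; col 4 → 2.
Sum: 1 + 0 + 1 + 2 = 4.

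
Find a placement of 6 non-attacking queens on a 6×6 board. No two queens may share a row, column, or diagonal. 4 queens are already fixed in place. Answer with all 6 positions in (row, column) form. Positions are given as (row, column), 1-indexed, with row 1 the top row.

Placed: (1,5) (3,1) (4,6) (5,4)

(1,5) (2,3) (3,1) (4,6) (5,4) (6,2)

Row 2: attacked by (1,5)→{4,5,6}; (3,1)→{1,2}; (4,6)→{4,6}; (5,4)→{1,4}. Safe: 3. Place at column 3.
Row 6: attacked by (1,5)→{5}; (2,3)→{3}; (3,1)→{1,4}; (4,6)→{4,6}; (5,4)→{3,4,5}. Safe: 2. Place at column 2.
Columns [5, 3, 1, 6, 4, 2], r−c [-4, -1, 2, -2, 1, 4], r+c [6, 5, 4, 10, 9, 8] are all distinct, so no two queens attack.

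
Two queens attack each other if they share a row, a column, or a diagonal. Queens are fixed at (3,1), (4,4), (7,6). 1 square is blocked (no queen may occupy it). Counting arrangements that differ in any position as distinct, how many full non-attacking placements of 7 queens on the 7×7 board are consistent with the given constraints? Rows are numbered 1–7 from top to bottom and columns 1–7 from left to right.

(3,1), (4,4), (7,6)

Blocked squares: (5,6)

1

Branch on row 1: col 2 → 1; col 5 → 0.
Sum: 1 + 0 = 1.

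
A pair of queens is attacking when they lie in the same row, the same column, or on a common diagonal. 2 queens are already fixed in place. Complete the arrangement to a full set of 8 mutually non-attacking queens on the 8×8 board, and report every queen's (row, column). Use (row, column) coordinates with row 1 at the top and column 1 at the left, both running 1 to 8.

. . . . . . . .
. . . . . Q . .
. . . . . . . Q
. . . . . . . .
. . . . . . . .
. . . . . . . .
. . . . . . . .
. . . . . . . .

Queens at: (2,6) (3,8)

Row 1: attacked by (2,6)→{5,6,7}; (3,8)→{6,8}. Safe: 1, 2, 3, 4. Place at column 1.
Row 4: attacked by (1,1)→{1,4}; (2,6)→{4,6,8}; (3,8)→{7,8}. Safe: 2, 3, 5. Place at column 3.
Row 5: attacked by (1,1)→{1,5}; (2,6)→{3,6}; (3,8)→{6,8}; (4,3)→{2,3,4}. Safe: 7. Place at column 7.
Row 6: attacked by (1,1)→{1,6}; (2,6)→{2,6}; (3,8)→{5,8}; (4,3)→{1,3,5}; (5,7)→{6,7,8}. Safe: 4. Place at column 4.
Row 7: attacked by (1,1)→{1,7}; (2,6)→{1,6}; (3,8)→{4,8}; (4,3)→{3,6}; (5,7)→{5,7}; (6,4)→{3,4,5}. Safe: 2. Place at column 2.
Row 8: attacked by (1,1)→{1,8}; (2,6)→{6}; (3,8)→{3,8}; (4,3)→{3,7}; (5,7)→{4,7}; (6,4)→{2,4,6}; (7,2)→{1,2,3}. Safe: 5. Place at column 5.
Columns [1, 6, 8, 3, 7, 4, 2, 5], r−c [0, -4, -5, 1, -2, 2, 5, 3], r+c [2, 8, 11, 7, 12, 10, 9, 13] are all distinct, so no two queens attack.

(1,1) (2,6) (3,8) (4,3) (5,7) (6,4) (7,2) (8,5)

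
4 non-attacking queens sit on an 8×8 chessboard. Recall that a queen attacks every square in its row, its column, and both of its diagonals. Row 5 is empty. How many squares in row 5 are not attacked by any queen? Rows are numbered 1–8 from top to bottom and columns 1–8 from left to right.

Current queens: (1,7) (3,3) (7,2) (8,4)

2

(1,7) attacks row 5 at column 7 and diagonals 3.
(3,3) attacks row 5 at column 3 and diagonals 1, 5.
(7,2) attacks row 5 at column 2 and diagonals 4.
(8,4) attacks row 5 at column 4 and diagonals 1, 7.
Attacked columns: {1, 2, 3, 4, 5, 7}. Safe: {6, 8}.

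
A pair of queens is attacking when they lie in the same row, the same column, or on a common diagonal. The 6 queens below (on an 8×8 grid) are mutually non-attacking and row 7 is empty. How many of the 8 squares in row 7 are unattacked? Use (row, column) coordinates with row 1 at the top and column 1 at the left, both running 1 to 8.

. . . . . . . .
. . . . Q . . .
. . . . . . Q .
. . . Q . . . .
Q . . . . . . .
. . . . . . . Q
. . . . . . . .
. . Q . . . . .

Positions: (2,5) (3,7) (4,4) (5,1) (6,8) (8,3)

1

(2,5) attacks row 7 at column 5.
(3,7) attacks row 7 at column 7 and diagonals 3.
(4,4) attacks row 7 at column 4 and diagonals 1, 7.
(5,1) attacks row 7 at column 1 and diagonals 3.
(6,8) attacks row 7 at column 8 and diagonals 7.
(8,3) attacks row 7 at column 3 and diagonals 2, 4.
Attacked columns: {1, 2, 3, 4, 5, 7, 8}. Safe: {6}.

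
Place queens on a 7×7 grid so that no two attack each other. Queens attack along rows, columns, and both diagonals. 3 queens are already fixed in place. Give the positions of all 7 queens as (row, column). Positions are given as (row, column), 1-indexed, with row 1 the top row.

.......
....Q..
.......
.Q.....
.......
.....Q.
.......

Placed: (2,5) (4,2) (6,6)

(1,3) (2,5) (3,7) (4,2) (5,4) (6,6) (7,1)

Row 1: attacked by (2,5)→{4,5,6}; (4,2)→{2,5}; (6,6)→{1,6}. Safe: 3, 7. Place at column 3.
Row 3: attacked by (1,3)→{1,3,5}; (2,5)→{4,5,6}; (4,2)→{1,2,3}; (6,6)→{3,6}. Safe: 7. Place at column 7.
Row 5: attacked by (1,3)→{3,7}; (2,5)→{2,5}; (3,7)→{5,7}; (4,2)→{1,2,3}; (6,6)→{5,6,7}. Safe: 4. Place at column 4.
Row 7: attacked by (1,3)→{3}; (2,5)→{5}; (3,7)→{3,7}; (4,2)→{2,5}; (5,4)→{2,4,6}; (6,6)→{5,6,7}. Safe: 1. Place at column 1.
Columns [3, 5, 7, 2, 4, 6, 1], r−c [-2, -3, -4, 2, 1, 0, 6], r+c [4, 7, 10, 6, 9, 12, 8] are all distinct, so no two queens attack.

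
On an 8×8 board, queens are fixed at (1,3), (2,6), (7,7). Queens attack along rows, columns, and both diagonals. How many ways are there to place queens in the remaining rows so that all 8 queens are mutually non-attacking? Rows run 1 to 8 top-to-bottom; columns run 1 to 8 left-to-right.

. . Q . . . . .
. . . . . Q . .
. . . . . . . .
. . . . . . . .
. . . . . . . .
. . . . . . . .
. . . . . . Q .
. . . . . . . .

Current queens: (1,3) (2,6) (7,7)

Branch on row 3: col 2 → 1; col 4 → 2; col 8 → 1.
Sum: 1 + 2 + 1 = 4.

4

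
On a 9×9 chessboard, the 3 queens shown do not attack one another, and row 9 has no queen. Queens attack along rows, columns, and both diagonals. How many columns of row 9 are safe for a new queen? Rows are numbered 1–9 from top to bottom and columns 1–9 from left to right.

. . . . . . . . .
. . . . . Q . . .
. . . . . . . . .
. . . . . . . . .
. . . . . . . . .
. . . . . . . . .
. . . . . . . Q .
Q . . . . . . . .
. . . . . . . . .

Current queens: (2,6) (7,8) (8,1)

(2,6) attacks row 9 at column 6.
(7,8) attacks row 9 at column 8 and diagonals 6.
(8,1) attacks row 9 at column 1 and diagonals 2.
Attacked columns: {1, 2, 6, 8}. Safe: {3, 4, 5, 7, 9}.

5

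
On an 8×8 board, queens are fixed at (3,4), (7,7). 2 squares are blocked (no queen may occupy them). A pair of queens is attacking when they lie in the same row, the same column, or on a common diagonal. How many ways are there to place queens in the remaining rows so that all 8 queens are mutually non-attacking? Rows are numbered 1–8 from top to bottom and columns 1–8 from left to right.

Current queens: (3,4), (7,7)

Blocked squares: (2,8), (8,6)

Branch on row 1: col 3 → 2; col 5 → 1; col 8 → 0.
Sum: 2 + 1 + 0 = 3.

3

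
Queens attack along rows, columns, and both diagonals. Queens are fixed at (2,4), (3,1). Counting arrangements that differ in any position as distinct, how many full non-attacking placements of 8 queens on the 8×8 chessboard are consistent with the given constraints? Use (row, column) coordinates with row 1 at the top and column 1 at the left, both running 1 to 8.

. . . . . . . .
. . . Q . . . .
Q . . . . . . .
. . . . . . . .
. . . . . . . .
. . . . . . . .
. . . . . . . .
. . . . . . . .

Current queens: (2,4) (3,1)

2

Branch on row 1: col 2 → 0; col 6 → 1; col 7 → 0; col 8 → 1.
Sum: 0 + 1 + 0 + 1 = 2.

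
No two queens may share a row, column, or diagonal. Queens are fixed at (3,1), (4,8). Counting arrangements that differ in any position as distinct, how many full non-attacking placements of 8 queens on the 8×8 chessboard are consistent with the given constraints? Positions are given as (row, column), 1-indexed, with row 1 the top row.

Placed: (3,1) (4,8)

Branch on row 1: col 2 → 0; col 4 → 1; col 6 → 2; col 7 → 0.
Sum: 0 + 1 + 2 + 0 = 3.

3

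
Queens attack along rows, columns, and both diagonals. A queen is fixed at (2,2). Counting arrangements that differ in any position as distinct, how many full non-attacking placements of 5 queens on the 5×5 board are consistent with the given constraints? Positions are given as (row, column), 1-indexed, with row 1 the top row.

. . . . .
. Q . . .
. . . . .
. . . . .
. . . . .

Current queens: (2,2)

Branch on row 1: col 4 → 1; col 5 → 1.
Sum: 1 + 1 = 2.

2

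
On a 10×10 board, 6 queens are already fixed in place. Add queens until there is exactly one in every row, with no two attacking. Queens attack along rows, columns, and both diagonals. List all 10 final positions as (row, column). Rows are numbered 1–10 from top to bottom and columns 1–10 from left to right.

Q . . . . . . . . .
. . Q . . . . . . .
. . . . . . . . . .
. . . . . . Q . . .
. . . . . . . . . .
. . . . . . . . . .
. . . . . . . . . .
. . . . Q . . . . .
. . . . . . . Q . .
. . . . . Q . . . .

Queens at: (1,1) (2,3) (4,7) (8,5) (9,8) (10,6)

Row 3: attacked by (1,1)→{1,3}; (2,3)→{2,3,4}; (4,7)→{6,7,8}; (8,5)→{5,10}; (9,8)→{2,8}; (10,6)→{6}. Safe: 9. Place at column 9.
Row 5: attacked by (1,1)→{1,5}; (2,3)→{3,6}; (3,9)→{7,9}; (4,7)→{6,7,8}; (8,5)→{2,5,8}; (9,8)→{4,8}; (10,6)→{1,6}. Safe: 10. Place at column 10.
Row 6: attacked by (1,1)→{1,6}; (2,3)→{3,7}; (3,9)→{6,9}; (4,7)→{5,7,9}; (5,10)→{9,10}; (8,5)→{3,5,7}; (9,8)→{5,8}; (10,6)→{2,6,10}. Safe: 4. Place at column 4.
Row 7: attacked by (1,1)→{1,7}; (2,3)→{3,8}; (3,9)→{5,9}; (4,7)→{4,7,10}; (5,10)→{8,10}; (6,4)→{3,4,5}; (8,5)→{4,5,6}; (9,8)→{6,8,10}; (10,6)→{3,6,9}. Safe: 2. Place at column 2.
Columns [1, 3, 9, 7, 10, 4, 2, 5, 8, 6], r−c [0, -1, -6, -3, -5, 2, 5, 3, 1, 4], r+c [2, 5, 12, 11, 15, 10, 9, 13, 17, 16] are all distinct, so no two queens attack.

(1,1) (2,3) (3,9) (4,7) (5,10) (6,4) (7,2) (8,5) (9,8) (10,6)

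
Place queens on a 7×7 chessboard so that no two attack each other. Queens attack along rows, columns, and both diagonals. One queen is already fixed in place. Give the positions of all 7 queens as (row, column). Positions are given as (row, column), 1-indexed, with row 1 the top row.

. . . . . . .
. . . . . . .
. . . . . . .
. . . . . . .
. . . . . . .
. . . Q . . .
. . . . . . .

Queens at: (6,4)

Row 1: attacked by (6,4)→{4}. Safe: 1, 2, 3, 5, 6, 7. Place at column 5.
Row 2: attacked by (1,5)→{4,5,6}; (6,4)→{4}. Safe: 1, 2, 3, 7. Place at column 2.
Row 3: attacked by (1,5)→{3,5,7}; (2,2)→{1,2,3}; (6,4)→{1,4,7}. Safe: 6. Place at column 6.
Row 4: attacked by (1,5)→{2,5}; (2,2)→{2,4}; (3,6)→{5,6,7}; (6,4)→{2,4,6}. Safe: 1, 3. Place at column 3.
Row 5: attacked by (1,5)→{1,5}; (2,2)→{2,5}; (3,6)→{4,6}; (4,3)→{2,3,4}; (6,4)→{3,4,5}. Safe: 7. Place at column 7.
Row 7: attacked by (1,5)→{5}; (2,2)→{2,7}; (3,6)→{2,6}; (4,3)→{3,6}; (5,7)→{5,7}; (6,4)→{3,4,5}. Safe: 1. Place at column 1.
Columns [5, 2, 6, 3, 7, 4, 1], r−c [-4, 0, -3, 1, -2, 2, 6], r+c [6, 4, 9, 7, 12, 10, 8] are all distinct, so no two queens attack.

(1,5) (2,2) (3,6) (4,3) (5,7) (6,4) (7,1)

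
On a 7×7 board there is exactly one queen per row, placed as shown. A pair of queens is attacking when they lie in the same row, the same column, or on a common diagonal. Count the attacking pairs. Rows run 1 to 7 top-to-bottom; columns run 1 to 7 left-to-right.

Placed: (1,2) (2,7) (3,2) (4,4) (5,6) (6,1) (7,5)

Same column: (1,2)–(3,2) (column 2).
Same diagonal: (1,2)–(5,6) (|1−5| = |2−6| = 4).
Total attacking pairs: 2.

2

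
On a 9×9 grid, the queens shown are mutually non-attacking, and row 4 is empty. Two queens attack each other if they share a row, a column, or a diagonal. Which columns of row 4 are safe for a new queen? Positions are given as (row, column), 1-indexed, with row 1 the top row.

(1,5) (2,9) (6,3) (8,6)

(1,5) attacks row 4 at column 5 and diagonals 2, 8.
(2,9) attacks row 4 at column 9 and diagonals 7.
(6,3) attacks row 4 at column 3 and diagonals 1, 5.
(8,6) attacks row 4 at column 6 and diagonals 2.
Attacked columns: {1, 2, 3, 5, 6, 7, 8, 9}. Safe: {4}.

columns 4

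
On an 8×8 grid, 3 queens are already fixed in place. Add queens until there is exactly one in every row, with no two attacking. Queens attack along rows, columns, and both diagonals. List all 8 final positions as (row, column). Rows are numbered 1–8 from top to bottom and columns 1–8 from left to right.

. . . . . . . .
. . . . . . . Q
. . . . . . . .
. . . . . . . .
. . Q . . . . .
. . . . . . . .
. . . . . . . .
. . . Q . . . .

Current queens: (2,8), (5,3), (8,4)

(1,2) (2,8) (3,6) (4,1) (5,3) (6,5) (7,7) (8,4)

Row 1: attacked by (2,8)→{7,8}; (5,3)→{3,7}; (8,4)→{4}. Safe: 1, 2, 5, 6. Place at column 2.
Row 3: attacked by (1,2)→{2,4}; (2,8)→{7,8}; (5,3)→{1,3,5}; (8,4)→{4}. Safe: 6. Place at column 6.
Row 4: attacked by (1,2)→{2,5}; (2,8)→{6,8}; (3,6)→{5,6,7}; (5,3)→{2,3,4}; (8,4)→{4,8}. Safe: 1. Place at column 1.
Row 6: attacked by (1,2)→{2,7}; (2,8)→{4,8}; (3,6)→{3,6}; (4,1)→{1,3}; (5,3)→{2,3,4}; (8,4)→{2,4,6}. Safe: 5. Place at column 5.
Row 7: attacked by (1,2)→{2,8}; (2,8)→{3,8}; (3,6)→{2,6}; (4,1)→{1,4}; (5,3)→{1,3,5}; (6,5)→{4,5,6}; (8,4)→{3,4,5}. Safe: 7. Place at column 7.
Columns [2, 8, 6, 1, 3, 5, 7, 4], r−c [-1, -6, -3, 3, 2, 1, 0, 4], r+c [3, 10, 9, 5, 8, 11, 14, 12] are all distinct, so no two queens attack.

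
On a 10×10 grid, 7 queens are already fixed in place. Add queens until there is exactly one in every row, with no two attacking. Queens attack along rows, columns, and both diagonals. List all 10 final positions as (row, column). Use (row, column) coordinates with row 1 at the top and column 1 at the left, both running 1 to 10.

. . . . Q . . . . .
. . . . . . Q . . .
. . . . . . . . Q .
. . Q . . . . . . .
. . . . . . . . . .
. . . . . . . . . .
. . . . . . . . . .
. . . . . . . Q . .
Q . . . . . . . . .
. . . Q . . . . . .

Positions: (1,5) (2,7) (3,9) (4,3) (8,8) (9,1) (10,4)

(1,5) (2,7) (3,9) (4,3) (5,6) (6,2) (7,10) (8,8) (9,1) (10,4)

Row 5: attacked by (1,5)→{1,5,9}; (2,7)→{4,7,10}; (3,9)→{7,9}; (4,3)→{2,3,4}; (8,8)→{5,8}; (9,1)→{1,5}; (10,4)→{4,9}. Safe: 6. Place at column 6.
Row 6: attacked by (1,5)→{5,10}; (2,7)→{3,7}; (3,9)→{6,9}; (4,3)→{1,3,5}; (5,6)→{5,6,7}; (8,8)→{6,8,10}; (9,1)→{1,4}; (10,4)→{4,8}. Safe: 2. Place at column 2.
Row 7: attacked by (1,5)→{5}; (2,7)→{2,7}; (3,9)→{5,9}; (4,3)→{3,6}; (5,6)→{4,6,8}; (6,2)→{1,2,3}; (8,8)→{7,8,9}; (9,1)→{1,3}; (10,4)→{1,4,7}. Safe: 10. Place at column 10.
Columns [5, 7, 9, 3, 6, 2, 10, 8, 1, 4], r−c [-4, -5, -6, 1, -1, 4, -3, 0, 8, 6], r+c [6, 9, 12, 7, 11, 8, 17, 16, 10, 14] are all distinct, so no two queens attack.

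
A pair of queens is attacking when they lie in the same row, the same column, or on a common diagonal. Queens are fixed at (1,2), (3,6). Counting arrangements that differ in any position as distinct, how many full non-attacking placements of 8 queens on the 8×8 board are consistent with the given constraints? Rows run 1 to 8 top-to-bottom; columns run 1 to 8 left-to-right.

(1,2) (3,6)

2

Branch on row 2: col 4 → 1; col 8 → 1.
Sum: 1 + 1 = 2.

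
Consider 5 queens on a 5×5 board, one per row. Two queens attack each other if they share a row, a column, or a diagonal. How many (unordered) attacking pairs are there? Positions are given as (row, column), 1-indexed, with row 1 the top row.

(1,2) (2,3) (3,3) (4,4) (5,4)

Same column: (2,3)–(3,3) (column 3); (4,4)–(5,4) (column 4).
Same diagonal: (1,2)–(2,3) (|1−2| = |2−3| = 1); (3,3)–(4,4) (|3−4| = |3−4| = 1).
Total attacking pairs: 4.

4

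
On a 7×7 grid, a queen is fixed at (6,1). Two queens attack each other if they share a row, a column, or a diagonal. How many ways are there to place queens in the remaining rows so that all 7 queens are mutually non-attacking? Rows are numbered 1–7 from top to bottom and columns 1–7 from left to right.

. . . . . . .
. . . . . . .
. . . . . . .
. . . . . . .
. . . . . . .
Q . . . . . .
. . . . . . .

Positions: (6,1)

Branch on row 1: col 2 → 1; col 3 → 1; col 4 → 2; col 5 → 2; col 7 → 1.
Sum: 1 + 1 + 2 + 2 + 1 = 7.

7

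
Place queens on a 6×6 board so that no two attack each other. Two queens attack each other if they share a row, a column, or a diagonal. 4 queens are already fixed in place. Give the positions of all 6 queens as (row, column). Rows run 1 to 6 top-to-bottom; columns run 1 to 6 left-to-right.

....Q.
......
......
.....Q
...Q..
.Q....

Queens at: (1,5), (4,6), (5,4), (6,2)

(1,5) (2,3) (3,1) (4,6) (5,4) (6,2)

Row 2: attacked by (1,5)→{4,5,6}; (4,6)→{4,6}; (5,4)→{1,4}; (6,2)→{2,6}. Safe: 3. Place at column 3.
Row 3: attacked by (1,5)→{3,5}; (2,3)→{2,3,4}; (4,6)→{5,6}; (5,4)→{2,4,6}; (6,2)→{2,5}. Safe: 1. Place at column 1.
Columns [5, 3, 1, 6, 4, 2], r−c [-4, -1, 2, -2, 1, 4], r+c [6, 5, 4, 10, 9, 8] are all distinct, so no two queens attack.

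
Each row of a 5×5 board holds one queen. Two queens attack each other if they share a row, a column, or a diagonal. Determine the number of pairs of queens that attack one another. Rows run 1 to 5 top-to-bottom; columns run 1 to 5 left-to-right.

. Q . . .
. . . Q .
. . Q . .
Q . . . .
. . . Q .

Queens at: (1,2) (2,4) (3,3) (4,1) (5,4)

2

Same column: (2,4)–(5,4) (column 4).
Same diagonal: (2,4)–(3,3) (|2−3| = |4−3| = 1).
Total attacking pairs: 2.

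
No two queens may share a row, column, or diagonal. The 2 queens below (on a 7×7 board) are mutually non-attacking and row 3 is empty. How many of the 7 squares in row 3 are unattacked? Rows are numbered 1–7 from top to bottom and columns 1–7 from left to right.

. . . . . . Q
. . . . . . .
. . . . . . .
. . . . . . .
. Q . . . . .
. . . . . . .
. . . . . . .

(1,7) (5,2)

(1,7) attacks row 3 at column 7 and diagonals 5.
(5,2) attacks row 3 at column 2 and diagonals 4.
Attacked columns: {2, 4, 5, 7}. Safe: {1, 3, 6}.

3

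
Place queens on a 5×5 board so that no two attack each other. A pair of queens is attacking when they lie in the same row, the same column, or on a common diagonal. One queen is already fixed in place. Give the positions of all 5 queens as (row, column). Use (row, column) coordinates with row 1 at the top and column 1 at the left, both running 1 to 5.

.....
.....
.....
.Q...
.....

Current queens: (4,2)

Row 1: attacked by (4,2)→{2,5}. Safe: 1, 3, 4. Place at column 3.
Row 2: attacked by (1,3)→{2,3,4}; (4,2)→{2,4}. Safe: 1, 5. Place at column 1.
Row 3: attacked by (1,3)→{1,3,5}; (2,1)→{1,2}; (4,2)→{1,2,3}. Safe: 4. Place at column 4.
Row 5: attacked by (1,3)→{3}; (2,1)→{1,4}; (3,4)→{2,4}; (4,2)→{1,2,3}. Safe: 5. Place at column 5.
Columns [3, 1, 4, 2, 5], r−c [-2, 1, -1, 2, 0], r+c [4, 3, 7, 6, 10] are all distinct, so no two queens attack.

(1,3) (2,1) (3,4) (4,2) (5,5)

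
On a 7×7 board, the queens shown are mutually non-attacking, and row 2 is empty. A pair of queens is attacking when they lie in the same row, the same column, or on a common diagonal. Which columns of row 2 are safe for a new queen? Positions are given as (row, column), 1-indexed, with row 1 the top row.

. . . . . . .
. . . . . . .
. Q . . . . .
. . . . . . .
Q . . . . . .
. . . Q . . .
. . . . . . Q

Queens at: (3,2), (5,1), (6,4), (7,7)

columns 5, 6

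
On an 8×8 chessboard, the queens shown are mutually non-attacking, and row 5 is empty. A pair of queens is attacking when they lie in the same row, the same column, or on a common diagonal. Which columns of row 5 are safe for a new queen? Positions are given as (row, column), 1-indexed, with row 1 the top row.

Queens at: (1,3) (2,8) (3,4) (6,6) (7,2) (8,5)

(1,3) attacks row 5 at column 3 and diagonals 7.
(2,8) attacks row 5 at column 8 and diagonals 5.
(3,4) attacks row 5 at column 4 and diagonals 2, 6.
(6,6) attacks row 5 at column 6 and diagonals 5, 7.
(7,2) attacks row 5 at column 2 and diagonals 4.
(8,5) attacks row 5 at column 5 and diagonals 2, 8.
Attacked columns: {2, 3, 4, 5, 6, 7, 8}. Safe: {1}.

columns 1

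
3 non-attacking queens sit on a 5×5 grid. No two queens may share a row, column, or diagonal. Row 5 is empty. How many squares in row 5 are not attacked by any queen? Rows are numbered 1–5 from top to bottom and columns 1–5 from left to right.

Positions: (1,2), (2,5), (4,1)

2

(1,2) attacks row 5 at column 2.
(2,5) attacks row 5 at column 5 and diagonals 2.
(4,1) attacks row 5 at column 1 and diagonals 2.
Attacked columns: {1, 2, 5}. Safe: {3, 4}.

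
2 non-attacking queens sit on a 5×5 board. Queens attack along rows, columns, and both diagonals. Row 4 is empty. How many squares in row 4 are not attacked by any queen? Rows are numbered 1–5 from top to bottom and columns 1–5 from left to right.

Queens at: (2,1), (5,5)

1

(2,1) attacks row 4 at column 1 and diagonals 3.
(5,5) attacks row 4 at column 5 and diagonals 4.
Attacked columns: {1, 3, 4, 5}. Safe: {2}.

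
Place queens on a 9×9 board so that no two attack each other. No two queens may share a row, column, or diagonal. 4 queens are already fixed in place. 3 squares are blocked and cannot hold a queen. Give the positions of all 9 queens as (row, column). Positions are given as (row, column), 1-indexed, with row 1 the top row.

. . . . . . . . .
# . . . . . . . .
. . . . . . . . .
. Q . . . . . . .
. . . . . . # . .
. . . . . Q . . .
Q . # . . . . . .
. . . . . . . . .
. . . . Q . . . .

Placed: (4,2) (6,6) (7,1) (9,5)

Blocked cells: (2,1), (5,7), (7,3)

(1,9) (2,7) (3,4) (4,2) (5,8) (6,6) (7,1) (8,3) (9,5)

Row 1: attacked by (4,2)→{2,5}; (6,6)→{1,6}; (7,1)→{1,7}; (9,5)→{5}. Safe: 3, 4, 8, 9. Place at column 9.
Row 2: attacked by (1,9)→{8,9}; (4,2)→{2,4}; (6,6)→{2,6}; (7,1)→{1,6}; (9,5)→{5}. Blocked: 1. Safe: 3, 7. Place at column 7.
Row 3: attacked by (1,9)→{7,9}; (2,7)→{6,7,8}; (4,2)→{1,2,3}; (6,6)→{3,6,9}; (7,1)→{1,5}; (9,5)→{5}. Safe: 4. Place at column 4.
Row 5: attacked by (1,9)→{5,9}; (2,7)→{4,7}; (3,4)→{2,4,6}; (4,2)→{1,2,3}; (6,6)→{5,6,7}; (7,1)→{1,3}; (9,5)→{1,5,9}. Blocked: 7. Safe: 8. Place at column 8.
Row 8: attacked by (1,9)→{2,9}; (2,7)→{1,7}; (3,4)→{4,9}; (4,2)→{2,6}; (5,8)→{5,8}; (6,6)→{4,6,8}; (7,1)→{1,2}; (9,5)→{4,5,6}. Safe: 3. Place at column 3.
Columns [9, 7, 4, 2, 8, 6, 1, 3, 5], r−c [-8, -5, -1, 2, -3, 0, 6, 5, 4], r+c [10, 9, 7, 6, 13, 12, 8, 11, 14] are all distinct, so no two queens attack.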